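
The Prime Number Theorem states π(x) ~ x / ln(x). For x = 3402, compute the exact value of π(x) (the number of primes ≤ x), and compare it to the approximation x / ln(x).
π(3402) = 478;  x/ln(x) ≈ 418.34;  relative error ≈ 12.48%.

Directly count primes up to 3402: π(3402) = 478. The PNT approximation gives 3402/ln(3402) ≈ 3402/8.13212 ≈ 418.34. Relative error (π(x) − x/ln(x)) / π(x) ≈ 12.48%; the approximation is known to undercount slightly (Li(x) is a better estimate).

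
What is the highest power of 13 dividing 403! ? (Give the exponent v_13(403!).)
v_13(403!) = 33

Legendre's formula: v_p(n!) = Σ_{k ≥ 1} ⌊n / p^k⌋. For p = 13, n = 403, the terms are:
  ⌊403/13^1⌋ = ⌊403/13⌋ = 31
  ⌊403/13^2⌋ = ⌊403/169⌋ = 2
(the next term ⌊403/13^3⌋ = 0, terminating the sum). Summing: v_13(403!) = 31 + 2 = 33.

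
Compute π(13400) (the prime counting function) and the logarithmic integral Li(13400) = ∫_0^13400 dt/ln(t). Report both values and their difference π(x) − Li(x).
π(13400) = 1589;  Li(13400) ≈ 1609.27;  π(x) − Li(x) ≈ -20.27.

Direct count of primes ≤ 13400 gives π(13400) = 1589. Numerical evaluation of the logarithmic integral gives Li(13400) ≈ 1609.27. The difference π(x) − Li(x) ≈ -20.27 is typically negative for small/moderate x (Li(x) overestimates), though Littlewood's theorem shows this sign changes infinitely often.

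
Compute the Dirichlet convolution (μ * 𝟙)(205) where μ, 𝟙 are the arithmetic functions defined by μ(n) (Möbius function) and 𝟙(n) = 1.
(μ * 𝟙)(205) = 0

Divisors of 205: [1, 5, 41, 205]. For each d | 205:
  d = 1: μ(1) · 𝟙(205/1) = 1 · 1 = 1
  d = 5: μ(5) · 𝟙(205/5) = -1 · 1 = -1
  d = 41: μ(41) · 𝟙(205/41) = -1 · 1 = -1
  d = 205: μ(205) · 𝟙(205/205) = 1 · 1 = 1
Summing: (μ * 𝟙)(205) = 1 + -1 + -1 + 1 = 0.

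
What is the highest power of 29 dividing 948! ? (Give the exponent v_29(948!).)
v_29(948!) = 33

Legendre's formula: v_p(n!) = Σ_{k ≥ 1} ⌊n / p^k⌋. For p = 29, n = 948, the terms are:
  ⌊948/29^1⌋ = ⌊948/29⌋ = 32
  ⌊948/29^2⌋ = ⌊948/841⌋ = 1
(the next term ⌊948/29^3⌋ = 0, terminating the sum). Summing: v_29(948!) = 32 + 1 = 33.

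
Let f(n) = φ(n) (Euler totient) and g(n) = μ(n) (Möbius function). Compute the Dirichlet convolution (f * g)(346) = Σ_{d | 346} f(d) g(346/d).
(φ * μ)(346) = 0

Divisors of 346: [1, 2, 173, 346]. For each d | 346:
  d = 1: φ(1) · μ(346/1) = 1 · 1 = 1
  d = 2: φ(2) · μ(346/2) = 1 · -1 = -1
  d = 173: φ(173) · μ(346/173) = 172 · -1 = -172
  d = 346: φ(346) · μ(346/346) = 172 · 1 = 172
Summing: (φ * μ)(346) = 1 + -1 + -172 + 172 = 0.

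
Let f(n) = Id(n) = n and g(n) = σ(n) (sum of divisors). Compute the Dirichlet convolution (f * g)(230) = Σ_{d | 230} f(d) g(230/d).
(Id * σ)(230) = 2585

Divisors of 230: [1, 2, 5, 10, 23, 46, 115, 230]. For each d | 230:
  d = 1: Id(1) · σ(230/1) = 1 · 432 = 432
  d = 2: Id(2) · σ(230/2) = 2 · 144 = 288
  d = 5: Id(5) · σ(230/5) = 5 · 72 = 360
  d = 10: Id(10) · σ(230/10) = 10 · 24 = 240
  d = 23: Id(23) · σ(230/23) = 23 · 18 = 414
  d = 46: Id(46) · σ(230/46) = 46 · 6 = 276
  d = 115: Id(115) · σ(230/115) = 115 · 3 = 345
  d = 230: Id(230) · σ(230/230) = 230 · 1 = 230
Summing: (Id * σ)(230) = 432 + 288 + 360 + 240 + 414 + 276 + 345 + 230 = 2585.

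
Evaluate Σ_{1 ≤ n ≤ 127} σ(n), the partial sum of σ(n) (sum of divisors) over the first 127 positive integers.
Σ_{n ≤ 127} σ(n) = 13280

Compute σ(n) for each 1 ≤ n ≤ 127: σ(1) = 1, σ(2) = 3, σ(3) = 4, σ(4) = 7, σ(5) = 6, σ(6) = 12, σ(7) = 8, σ(8) = 15, σ(9) = 13, σ(10) = 18, σ(11) = 12, σ(12) = 28, σ(13) = 14, σ(14) = 24, σ(15) = 24, σ(16) = 31, σ(17) = 18, σ(18) = 39, σ(19) = 20, σ(20) = 42, σ(21) = 32, σ(22) = 36, σ(23) = 24, σ(24) = 60, σ(25) = 31, σ(26) = 42, σ(27) = 40, σ(28) = 56, σ(29) = 30, σ(30) = 72, σ(31) = 32, σ(32) = 63, σ(33) = 48, σ(34) = 54, σ(35) = 48, σ(36) = 91, σ(37) = 38, σ(38) = 60, σ(39) = 56, σ(40) = 90, σ(41) = 42, σ(42) = 96, σ(43) = 44, σ(44) = 84, σ(45) = 78, σ(46) = 72, σ(47) = 48, σ(48) = 124, σ(49) = 57, σ(50) = 93, σ(51) = 72, σ(52) = 98, σ(53) = 54, σ(54) = 120, σ(55) = 72, σ(56) = 120, σ(57) = 80, σ(58) = 90, σ(59) = 60, σ(60) = 168, σ(61) = 62, σ(62) = 96, σ(63) = 104, σ(64) = 127, σ(65) = 84, σ(66) = 144, σ(67) = 68, σ(68) = 126, σ(69) = 96, σ(70) = 144, σ(71) = 72, σ(72) = 195, σ(73) = 74, σ(74) = 114, σ(75) = 124, σ(76) = 140, σ(77) = 96, σ(78) = 168, σ(79) = 80, σ(80) = 186, σ(81) = 121, σ(82) = 126, σ(83) = 84, σ(84) = 224, σ(85) = 108, σ(86) = 132, σ(87) = 120, σ(88) = 180, σ(89) = 90, σ(90) = 234, σ(91) = 112, σ(92) = 168, σ(93) = 128, σ(94) = 144, σ(95) = 120, σ(96) = 252, σ(97) = 98, σ(98) = 171, σ(99) = 156, σ(100) = 217, σ(101) = 102, σ(102) = 216, σ(103) = 104, σ(104) = 210, σ(105) = 192, σ(106) = 162, σ(107) = 108, σ(108) = 280, σ(109) = 110, σ(110) = 216, σ(111) = 152, σ(112) = 248, σ(113) = 114, σ(114) = 240, σ(115) = 144, σ(116) = 210, σ(117) = 182, σ(118) = 180, σ(119) = 144, σ(120) = 360, σ(121) = 133, σ(122) = 186, σ(123) = 168, σ(124) = 224, σ(125) = 156, σ(126) = 312, σ(127) = 128. Summing all 127 values: 13280. (Average order: Σ_{n ≤ x} σ(n) ~ (π²/12) x². For x = 127, (π²/12)·127² ≈ 13265.57.)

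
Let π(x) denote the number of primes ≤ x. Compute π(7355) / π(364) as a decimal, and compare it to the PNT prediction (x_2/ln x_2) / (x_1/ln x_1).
π(7355)/π(364) = 937/72 ≈ 13.0139;  PNT prediction ≈ 13.3838.

π(364) = 72 and π(7355) = 937, so π(7355)/π(364) ≈ 13.0139. The PNT-predicted ratio is (7355/ln(7355)) / (364/ln(364)) ≈ 13.3838. The two agree to within a few percent, as expected.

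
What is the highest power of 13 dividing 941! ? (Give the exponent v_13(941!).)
v_13(941!) = 77

Legendre's formula: v_p(n!) = Σ_{k ≥ 1} ⌊n / p^k⌋. For p = 13, n = 941, the terms are:
  ⌊941/13^1⌋ = ⌊941/13⌋ = 72
  ⌊941/13^2⌋ = ⌊941/169⌋ = 5
(the next term ⌊941/13^3⌋ = 0, terminating the sum). Summing: v_13(941!) = 72 + 5 = 77.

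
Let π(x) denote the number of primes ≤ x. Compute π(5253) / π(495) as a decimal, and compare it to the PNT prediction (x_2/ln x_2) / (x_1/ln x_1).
π(5253)/π(495) = 697/94 ≈ 7.4149;  PNT prediction ≈ 7.6861.

π(495) = 94 and π(5253) = 697, so π(5253)/π(495) ≈ 7.4149. The PNT-predicted ratio is (5253/ln(5253)) / (495/ln(495)) ≈ 7.6861. The two agree to within a few percent, as expected.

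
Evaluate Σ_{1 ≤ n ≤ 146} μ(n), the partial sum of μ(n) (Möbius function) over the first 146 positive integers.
Σ_{n ≤ 146} μ(n) = 1

Compute μ(n) for each 1 ≤ n ≤ 146: μ(1) = 1, μ(2) = -1, μ(3) = -1, μ(4) = 0, μ(5) = -1, μ(6) = 1, μ(7) = -1, μ(8) = 0, μ(9) = 0, μ(10) = 1, μ(11) = -1, μ(12) = 0, μ(13) = -1, μ(14) = 1, μ(15) = 1, μ(16) = 0, μ(17) = -1, μ(18) = 0, μ(19) = -1, μ(20) = 0, μ(21) = 1, μ(22) = 1, μ(23) = -1, μ(24) = 0, μ(25) = 0, μ(26) = 1, μ(27) = 0, μ(28) = 0, μ(29) = -1, μ(30) = -1, μ(31) = -1, μ(32) = 0, μ(33) = 1, μ(34) = 1, μ(35) = 1, μ(36) = 0, μ(37) = -1, μ(38) = 1, μ(39) = 1, μ(40) = 0, μ(41) = -1, μ(42) = -1, μ(43) = -1, μ(44) = 0, μ(45) = 0, μ(46) = 1, μ(47) = -1, μ(48) = 0, μ(49) = 0, μ(50) = 0, μ(51) = 1, μ(52) = 0, μ(53) = -1, μ(54) = 0, μ(55) = 1, μ(56) = 0, μ(57) = 1, μ(58) = 1, μ(59) = -1, μ(60) = 0, μ(61) = -1, μ(62) = 1, μ(63) = 0, μ(64) = 0, μ(65) = 1, μ(66) = -1, μ(67) = -1, μ(68) = 0, μ(69) = 1, μ(70) = -1, μ(71) = -1, μ(72) = 0, μ(73) = -1, μ(74) = 1, μ(75) = 0, μ(76) = 0, μ(77) = 1, μ(78) = -1, μ(79) = -1, μ(80) = 0, μ(81) = 0, μ(82) = 1, μ(83) = -1, μ(84) = 0, μ(85) = 1, μ(86) = 1, μ(87) = 1, μ(88) = 0, μ(89) = -1, μ(90) = 0, μ(91) = 1, μ(92) = 0, μ(93) = 1, μ(94) = 1, μ(95) = 1, μ(96) = 0, μ(97) = -1, μ(98) = 0, μ(99) = 0, μ(100) = 0, μ(101) = -1, μ(102) = -1, μ(103) = -1, μ(104) = 0, μ(105) = -1, μ(106) = 1, μ(107) = -1, μ(108) = 0, μ(109) = -1, μ(110) = -1, μ(111) = 1, μ(112) = 0, μ(113) = -1, μ(114) = -1, μ(115) = 1, μ(116) = 0, μ(117) = 0, μ(118) = 1, μ(119) = 1, μ(120) = 0, μ(121) = 0, μ(122) = 1, μ(123) = 1, μ(124) = 0, μ(125) = 0, μ(126) = 0, μ(127) = -1, μ(128) = 0, μ(129) = 1, μ(130) = -1, μ(131) = -1, μ(132) = 0, μ(133) = 1, μ(134) = 1, μ(135) = 0, μ(136) = 0, μ(137) = -1, μ(138) = -1, μ(139) = -1, μ(140) = 0, μ(141) = 1, μ(142) = 1, μ(143) = 1, μ(144) = 0, μ(145) = 1, μ(146) = 1. Summing all 146 values: 1. (Mertens function M(x) = Σ_{n ≤ x} μ(n); on average M(x) should be small (PNT ⟺ M(x) = o(x)).)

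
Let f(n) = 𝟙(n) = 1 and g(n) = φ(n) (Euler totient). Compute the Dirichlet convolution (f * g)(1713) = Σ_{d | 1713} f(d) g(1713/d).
(𝟙 * φ)(1713) = 1713

Divisors of 1713: [1, 3, 571, 1713]. For each d | 1713:
  d = 1: 𝟙(1) · φ(1713/1) = 1 · 1140 = 1140
  d = 3: 𝟙(3) · φ(1713/3) = 1 · 570 = 570
  d = 571: 𝟙(571) · φ(1713/571) = 1 · 2 = 2
  d = 1713: 𝟙(1713) · φ(1713/1713) = 1 · 1 = 1
Summing: (𝟙 * φ)(1713) = 1140 + 570 + 2 + 1 = 1713.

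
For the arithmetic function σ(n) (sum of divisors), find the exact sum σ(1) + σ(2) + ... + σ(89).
Σ_{n ≤ 89} σ(n) = 6499

Compute σ(n) for each 1 ≤ n ≤ 89: σ(1) = 1, σ(2) = 3, σ(3) = 4, σ(4) = 7, σ(5) = 6, σ(6) = 12, σ(7) = 8, σ(8) = 15, σ(9) = 13, σ(10) = 18, σ(11) = 12, σ(12) = 28, σ(13) = 14, σ(14) = 24, σ(15) = 24, σ(16) = 31, σ(17) = 18, σ(18) = 39, σ(19) = 20, σ(20) = 42, σ(21) = 32, σ(22) = 36, σ(23) = 24, σ(24) = 60, σ(25) = 31, σ(26) = 42, σ(27) = 40, σ(28) = 56, σ(29) = 30, σ(30) = 72, σ(31) = 32, σ(32) = 63, σ(33) = 48, σ(34) = 54, σ(35) = 48, σ(36) = 91, σ(37) = 38, σ(38) = 60, σ(39) = 56, σ(40) = 90, σ(41) = 42, σ(42) = 96, σ(43) = 44, σ(44) = 84, σ(45) = 78, σ(46) = 72, σ(47) = 48, σ(48) = 124, σ(49) = 57, σ(50) = 93, σ(51) = 72, σ(52) = 98, σ(53) = 54, σ(54) = 120, σ(55) = 72, σ(56) = 120, σ(57) = 80, σ(58) = 90, σ(59) = 60, σ(60) = 168, σ(61) = 62, σ(62) = 96, σ(63) = 104, σ(64) = 127, σ(65) = 84, σ(66) = 144, σ(67) = 68, σ(68) = 126, σ(69) = 96, σ(70) = 144, σ(71) = 72, σ(72) = 195, σ(73) = 74, σ(74) = 114, σ(75) = 124, σ(76) = 140, σ(77) = 96, σ(78) = 168, σ(79) = 80, σ(80) = 186, σ(81) = 121, σ(82) = 126, σ(83) = 84, σ(84) = 224, σ(85) = 108, σ(86) = 132, σ(87) = 120, σ(88) = 180, σ(89) = 90. Summing all 89 values: 6499. (Average order: Σ_{n ≤ x} σ(n) ~ (π²/12) x². For x = 89, (π²/12)·89² ≈ 6514.76.)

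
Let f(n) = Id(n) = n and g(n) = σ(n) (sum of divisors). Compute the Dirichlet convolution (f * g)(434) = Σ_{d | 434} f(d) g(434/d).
(Id * σ)(434) = 4725

Divisors of 434: [1, 2, 7, 14, 31, 62, 217, 434]. For each d | 434:
  d = 1: Id(1) · σ(434/1) = 1 · 768 = 768
  d = 2: Id(2) · σ(434/2) = 2 · 256 = 512
  d = 7: Id(7) · σ(434/7) = 7 · 96 = 672
  d = 14: Id(14) · σ(434/14) = 14 · 32 = 448
  d = 31: Id(31) · σ(434/31) = 31 · 24 = 744
  d = 62: Id(62) · σ(434/62) = 62 · 8 = 496
  d = 217: Id(217) · σ(434/217) = 217 · 3 = 651
  d = 434: Id(434) · σ(434/434) = 434 · 1 = 434
Summing: (Id * σ)(434) = 768 + 512 + 672 + 448 + 744 + 496 + 651 + 434 = 4725.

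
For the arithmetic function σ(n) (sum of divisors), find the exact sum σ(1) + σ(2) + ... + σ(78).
Σ_{n ≤ 78} σ(n) = 5048

Compute σ(n) for each 1 ≤ n ≤ 78: σ(1) = 1, σ(2) = 3, σ(3) = 4, σ(4) = 7, σ(5) = 6, σ(6) = 12, σ(7) = 8, σ(8) = 15, σ(9) = 13, σ(10) = 18, σ(11) = 12, σ(12) = 28, σ(13) = 14, σ(14) = 24, σ(15) = 24, σ(16) = 31, σ(17) = 18, σ(18) = 39, σ(19) = 20, σ(20) = 42, σ(21) = 32, σ(22) = 36, σ(23) = 24, σ(24) = 60, σ(25) = 31, σ(26) = 42, σ(27) = 40, σ(28) = 56, σ(29) = 30, σ(30) = 72, σ(31) = 32, σ(32) = 63, σ(33) = 48, σ(34) = 54, σ(35) = 48, σ(36) = 91, σ(37) = 38, σ(38) = 60, σ(39) = 56, σ(40) = 90, σ(41) = 42, σ(42) = 96, σ(43) = 44, σ(44) = 84, σ(45) = 78, σ(46) = 72, σ(47) = 48, σ(48) = 124, σ(49) = 57, σ(50) = 93, σ(51) = 72, σ(52) = 98, σ(53) = 54, σ(54) = 120, σ(55) = 72, σ(56) = 120, σ(57) = 80, σ(58) = 90, σ(59) = 60, σ(60) = 168, σ(61) = 62, σ(62) = 96, σ(63) = 104, σ(64) = 127, σ(65) = 84, σ(66) = 144, σ(67) = 68, σ(68) = 126, σ(69) = 96, σ(70) = 144, σ(71) = 72, σ(72) = 195, σ(73) = 74, σ(74) = 114, σ(75) = 124, σ(76) = 140, σ(77) = 96, σ(78) = 168. Summing all 78 values: 5048. (Average order: Σ_{n ≤ x} σ(n) ~ (π²/12) x². For x = 78, (π²/12)·78² ≈ 5003.89.)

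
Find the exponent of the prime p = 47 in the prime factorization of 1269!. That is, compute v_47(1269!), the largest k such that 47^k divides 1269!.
v_47(1269!) = 27

Legendre's formula: v_p(n!) = Σ_{k ≥ 1} ⌊n / p^k⌋. For p = 47, n = 1269, the terms are:
  ⌊1269/47^1⌋ = ⌊1269/47⌋ = 27
(the next term ⌊1269/47^2⌋ = 0, terminating the sum). Summing: v_47(1269!) = 27 = 27.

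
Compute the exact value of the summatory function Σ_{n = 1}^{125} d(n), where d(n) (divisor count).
Σ_{n ≤ 125} d(n) = 623

Compute d(n) for each 1 ≤ n ≤ 125: d(1) = 1, d(2) = 2, d(3) = 2, d(4) = 3, d(5) = 2, d(6) = 4, d(7) = 2, d(8) = 4, d(9) = 3, d(10) = 4, d(11) = 2, d(12) = 6, d(13) = 2, d(14) = 4, d(15) = 4, d(16) = 5, d(17) = 2, d(18) = 6, d(19) = 2, d(20) = 6, d(21) = 4, d(22) = 4, d(23) = 2, d(24) = 8, d(25) = 3, d(26) = 4, d(27) = 4, d(28) = 6, d(29) = 2, d(30) = 8, d(31) = 2, d(32) = 6, d(33) = 4, d(34) = 4, d(35) = 4, d(36) = 9, d(37) = 2, d(38) = 4, d(39) = 4, d(40) = 8, d(41) = 2, d(42) = 8, d(43) = 2, d(44) = 6, d(45) = 6, d(46) = 4, d(47) = 2, d(48) = 10, d(49) = 3, d(50) = 6, d(51) = 4, d(52) = 6, d(53) = 2, d(54) = 8, d(55) = 4, d(56) = 8, d(57) = 4, d(58) = 4, d(59) = 2, d(60) = 12, d(61) = 2, d(62) = 4, d(63) = 6, d(64) = 7, d(65) = 4, d(66) = 8, d(67) = 2, d(68) = 6, d(69) = 4, d(70) = 8, d(71) = 2, d(72) = 12, d(73) = 2, d(74) = 4, d(75) = 6, d(76) = 6, d(77) = 4, d(78) = 8, d(79) = 2, d(80) = 10, d(81) = 5, d(82) = 4, d(83) = 2, d(84) = 12, d(85) = 4, d(86) = 4, d(87) = 4, d(88) = 8, d(89) = 2, d(90) = 12, d(91) = 4, d(92) = 6, d(93) = 4, d(94) = 4, d(95) = 4, d(96) = 12, d(97) = 2, d(98) = 6, d(99) = 6, d(100) = 9, d(101) = 2, d(102) = 8, d(103) = 2, d(104) = 8, d(105) = 8, d(106) = 4, d(107) = 2, d(108) = 12, d(109) = 2, d(110) = 8, d(111) = 4, d(112) = 10, d(113) = 2, d(114) = 8, d(115) = 4, d(116) = 6, d(117) = 6, d(118) = 4, d(119) = 4, d(120) = 16, d(121) = 3, d(122) = 4, d(123) = 4, d(124) = 6, d(125) = 4. Summing all 125 values: 623. (Dirichlet's divisor formula: Σ_{n ≤ x} d(n) = x ln(x) + (2γ − 1) x + O(√x). For x = 125, the asymptotic estimate is ≈ 622.84.)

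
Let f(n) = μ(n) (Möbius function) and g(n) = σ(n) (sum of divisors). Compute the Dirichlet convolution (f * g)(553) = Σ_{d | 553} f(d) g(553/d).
(μ * σ)(553) = 553

Divisors of 553: [1, 7, 79, 553]. For each d | 553:
  d = 1: μ(1) · σ(553/1) = 1 · 640 = 640
  d = 7: μ(7) · σ(553/7) = -1 · 80 = -80
  d = 79: μ(79) · σ(553/79) = -1 · 8 = -8
  d = 553: μ(553) · σ(553/553) = 1 · 1 = 1
Summing: (μ * σ)(553) = 640 + -80 + -8 + 1 = 553.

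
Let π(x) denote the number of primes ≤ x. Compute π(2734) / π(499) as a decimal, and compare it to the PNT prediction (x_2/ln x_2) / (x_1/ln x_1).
π(2734)/π(499) = 399/95 ≈ 4.2000;  PNT prediction ≈ 4.3013.

π(499) = 95 and π(2734) = 399, so π(2734)/π(499) ≈ 4.2000. The PNT-predicted ratio is (2734/ln(2734)) / (499/ln(499)) ≈ 4.3013. The two agree to within a few percent, as expected.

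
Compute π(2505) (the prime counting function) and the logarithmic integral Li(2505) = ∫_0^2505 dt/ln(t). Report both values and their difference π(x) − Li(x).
π(2505) = 368;  Li(2505) ≈ 380.25;  π(x) − Li(x) ≈ -12.25.

Direct count of primes ≤ 2505 gives π(2505) = 368. Numerical evaluation of the logarithmic integral gives Li(2505) ≈ 380.25. The difference π(x) − Li(x) ≈ -12.25 is typically negative for small/moderate x (Li(x) overestimates), though Littlewood's theorem shows this sign changes infinitely often.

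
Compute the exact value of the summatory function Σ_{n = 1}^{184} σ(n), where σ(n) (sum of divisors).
Σ_{n ≤ 184} σ(n) = 27946

Compute σ(n) for each 1 ≤ n ≤ 184: σ(1) = 1, σ(2) = 3, σ(3) = 4, σ(4) = 7, σ(5) = 6, σ(6) = 12, σ(7) = 8, σ(8) = 15, σ(9) = 13, σ(10) = 18, σ(11) = 12, σ(12) = 28, σ(13) = 14, σ(14) = 24, σ(15) = 24, σ(16) = 31, σ(17) = 18, σ(18) = 39, σ(19) = 20, σ(20) = 42, σ(21) = 32, σ(22) = 36, σ(23) = 24, σ(24) = 60, σ(25) = 31, σ(26) = 42, σ(27) = 40, σ(28) = 56, σ(29) = 30, σ(30) = 72, σ(31) = 32, σ(32) = 63, σ(33) = 48, σ(34) = 54, σ(35) = 48, σ(36) = 91, σ(37) = 38, σ(38) = 60, σ(39) = 56, σ(40) = 90, σ(41) = 42, σ(42) = 96, σ(43) = 44, σ(44) = 84, σ(45) = 78, σ(46) = 72, σ(47) = 48, σ(48) = 124, σ(49) = 57, σ(50) = 93, σ(51) = 72, σ(52) = 98, σ(53) = 54, σ(54) = 120, σ(55) = 72, σ(56) = 120, σ(57) = 80, σ(58) = 90, σ(59) = 60, σ(60) = 168, σ(61) = 62, σ(62) = 96, σ(63) = 104, σ(64) = 127, σ(65) = 84, σ(66) = 144, σ(67) = 68, σ(68) = 126, σ(69) = 96, σ(70) = 144, σ(71) = 72, σ(72) = 195, σ(73) = 74, σ(74) = 114, σ(75) = 124, σ(76) = 140, σ(77) = 96, σ(78) = 168, σ(79) = 80, σ(80) = 186, σ(81) = 121, σ(82) = 126, σ(83) = 84, σ(84) = 224, σ(85) = 108, σ(86) = 132, σ(87) = 120, σ(88) = 180, σ(89) = 90, σ(90) = 234, σ(91) = 112, σ(92) = 168, σ(93) = 128, σ(94) = 144, σ(95) = 120, σ(96) = 252, σ(97) = 98, σ(98) = 171, σ(99) = 156, σ(100) = 217, σ(101) = 102, σ(102) = 216, σ(103) = 104, σ(104) = 210, σ(105) = 192, σ(106) = 162, σ(107) = 108, σ(108) = 280, σ(109) = 110, σ(110) = 216, σ(111) = 152, σ(112) = 248, σ(113) = 114, σ(114) = 240, σ(115) = 144, σ(116) = 210, σ(117) = 182, σ(118) = 180, σ(119) = 144, σ(120) = 360, σ(121) = 133, σ(122) = 186, σ(123) = 168, σ(124) = 224, σ(125) = 156, σ(126) = 312, σ(127) = 128, σ(128) = 255, σ(129) = 176, σ(130) = 252, σ(131) = 132, σ(132) = 336, σ(133) = 160, σ(134) = 204, σ(135) = 240, σ(136) = 270, σ(137) = 138, σ(138) = 288, σ(139) = 140, σ(140) = 336, σ(141) = 192, σ(142) = 216, σ(143) = 168, σ(144) = 403, σ(145) = 180, σ(146) = 222, σ(147) = 228, σ(148) = 266, σ(149) = 150, σ(150) = 372, σ(151) = 152, σ(152) = 300, σ(153) = 234, σ(154) = 288, σ(155) = 192, σ(156) = 392, σ(157) = 158, σ(158) = 240, σ(159) = 216, σ(160) = 378, σ(161) = 192, σ(162) = 363, σ(163) = 164, σ(164) = 294, σ(165) = 288, σ(166) = 252, σ(167) = 168, σ(168) = 480, σ(169) = 183, σ(170) = 324, σ(171) = 260, σ(172) = 308, σ(173) = 174, σ(174) = 360, σ(175) = 248, σ(176) = 372, σ(177) = 240, σ(178) = 270, σ(179) = 180, σ(180) = 546, σ(181) = 182, σ(182) = 336, σ(183) = 248, σ(184) = 360. Summing all 184 values: 27946. (Average order: Σ_{n ≤ x} σ(n) ~ (π²/12) x². For x = 184, (π²/12)·184² ≈ 27845.44.)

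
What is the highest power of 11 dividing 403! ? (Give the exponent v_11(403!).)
v_11(403!) = 39

Legendre's formula: v_p(n!) = Σ_{k ≥ 1} ⌊n / p^k⌋. For p = 11, n = 403, the terms are:
  ⌊403/11^1⌋ = ⌊403/11⌋ = 36
  ⌊403/11^2⌋ = ⌊403/121⌋ = 3
(the next term ⌊403/11^3⌋ = 0, terminating the sum). Summing: v_11(403!) = 36 + 3 = 39.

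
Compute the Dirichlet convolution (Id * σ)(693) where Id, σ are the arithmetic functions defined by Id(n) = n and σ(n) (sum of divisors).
(Id * σ)(693) = 11730

Divisors of 693: [1, 3, 7, 9, 11, 21, 33, 63, 77, 99, 231, 693]. For each d | 693:
  d = 1: Id(1) · σ(693/1) = 1 · 1248 = 1248
  d = 3: Id(3) · σ(693/3) = 3 · 384 = 1152
  d = 7: Id(7) · σ(693/7) = 7 · 156 = 1092
  d = 9: Id(9) · σ(693/9) = 9 · 96 = 864
  d = 11: Id(11) · σ(693/11) = 11 · 104 = 1144
  d = 21: Id(21) · σ(693/21) = 21 · 48 = 1008
  d = 33: Id(33) · σ(693/33) = 33 · 32 = 1056
  d = 63: Id(63) · σ(693/63) = 63 · 12 = 756
  d = 77: Id(77) · σ(693/77) = 77 · 13 = 1001
  d = 99: Id(99) · σ(693/99) = 99 · 8 = 792
  d = 231: Id(231) · σ(693/231) = 231 · 4 = 924
  d = 693: Id(693) · σ(693/693) = 693 · 1 = 693
Summing: (Id * σ)(693) = 1248 + 1152 + 1092 + 864 + 1144 + 1008 + 1056 + 756 + 1001 + 792 + 924 + 693 = 11730.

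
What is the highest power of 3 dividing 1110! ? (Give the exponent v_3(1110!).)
v_3(1110!) = 552

Legendre's formula: v_p(n!) = Σ_{k ≥ 1} ⌊n / p^k⌋. For p = 3, n = 1110, the terms are:
  ⌊1110/3^1⌋ = ⌊1110/3⌋ = 370
  ⌊1110/3^2⌋ = ⌊1110/9⌋ = 123
  ⌊1110/3^3⌋ = ⌊1110/27⌋ = 41
  ⌊1110/3^4⌋ = ⌊1110/81⌋ = 13
  ⌊1110/3^5⌋ = ⌊1110/243⌋ = 4
  ⌊1110/3^6⌋ = ⌊1110/729⌋ = 1
(the next term ⌊1110/3^7⌋ = 0, terminating the sum). Summing: v_3(1110!) = 370 + 123 + 41 + 13 + 4 + 1 = 552.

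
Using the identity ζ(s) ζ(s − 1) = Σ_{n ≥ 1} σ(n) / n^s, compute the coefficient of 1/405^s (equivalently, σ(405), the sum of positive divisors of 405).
σ(405) = 726

In the product (Σ m^0/m^s)(Σ k / k^s) = Σ (Σ_{d | n} d) / n^s, the coefficient of 1/n^s is σ(n) = Σ_{d | n} d. For n = 405, divisors are [1, 3, 5, 9, 15, 27, 45, 81, 135, 405]; summing: σ(405) = 726.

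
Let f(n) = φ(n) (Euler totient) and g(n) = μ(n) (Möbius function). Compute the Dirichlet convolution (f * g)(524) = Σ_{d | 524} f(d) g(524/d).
(φ * μ)(524) = 129

Divisors of 524: [1, 2, 4, 131, 262, 524]. For each d | 524:
  d = 1: φ(1) · μ(524/1) = 1 · 0 = 0
  d = 2: φ(2) · μ(524/2) = 1 · 1 = 1
  d = 4: φ(4) · μ(524/4) = 2 · -1 = -2
  d = 131: φ(131) · μ(524/131) = 130 · 0 = 0
  d = 262: φ(262) · μ(524/262) = 130 · -1 = -130
  d = 524: φ(524) · μ(524/524) = 260 · 1 = 260
Summing: (φ * μ)(524) = 0 + 1 + -2 + 0 + -130 + 260 = 129.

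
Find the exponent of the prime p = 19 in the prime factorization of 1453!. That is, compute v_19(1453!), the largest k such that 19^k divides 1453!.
v_19(1453!) = 80

Legendre's formula: v_p(n!) = Σ_{k ≥ 1} ⌊n / p^k⌋. For p = 19, n = 1453, the terms are:
  ⌊1453/19^1⌋ = ⌊1453/19⌋ = 76
  ⌊1453/19^2⌋ = ⌊1453/361⌋ = 4
(the next term ⌊1453/19^3⌋ = 0, terminating the sum). Summing: v_19(1453!) = 76 + 4 = 80.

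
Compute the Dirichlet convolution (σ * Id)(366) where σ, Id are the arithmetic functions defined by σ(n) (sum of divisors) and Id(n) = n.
(σ * Id)(366) = 4305

Divisors of 366: [1, 2, 3, 6, 61, 122, 183, 366]. For each d | 366:
  d = 1: σ(1) · Id(366/1) = 1 · 366 = 366
  d = 2: σ(2) · Id(366/2) = 3 · 183 = 549
  d = 3: σ(3) · Id(366/3) = 4 · 122 = 488
  d = 6: σ(6) · Id(366/6) = 12 · 61 = 732
  d = 61: σ(61) · Id(366/61) = 62 · 6 = 372
  d = 122: σ(122) · Id(366/122) = 186 · 3 = 558
  d = 183: σ(183) · Id(366/183) = 248 · 2 = 496
  d = 366: σ(366) · Id(366/366) = 744 · 1 = 744
Summing: (σ * Id)(366) = 366 + 549 + 488 + 732 + 372 + 558 + 496 + 744 = 4305.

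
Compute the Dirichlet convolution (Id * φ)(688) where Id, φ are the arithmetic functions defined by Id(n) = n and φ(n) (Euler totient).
(Id * φ)(688) = 4080

Divisors of 688: [1, 2, 4, 8, 16, 43, 86, 172, 344, 688]. For each d | 688:
  d = 1: Id(1) · φ(688/1) = 1 · 336 = 336
  d = 2: Id(2) · φ(688/2) = 2 · 168 = 336
  d = 4: Id(4) · φ(688/4) = 4 · 84 = 336
  d = 8: Id(8) · φ(688/8) = 8 · 42 = 336
  d = 16: Id(16) · φ(688/16) = 16 · 42 = 672
  d = 43: Id(43) · φ(688/43) = 43 · 8 = 344
  d = 86: Id(86) · φ(688/86) = 86 · 4 = 344
  d = 172: Id(172) · φ(688/172) = 172 · 2 = 344
  d = 344: Id(344) · φ(688/344) = 344 · 1 = 344
  d = 688: Id(688) · φ(688/688) = 688 · 1 = 688
Summing: (Id * φ)(688) = 336 + 336 + 336 + 336 + 672 + 344 + 344 + 344 + 344 + 688 = 4080.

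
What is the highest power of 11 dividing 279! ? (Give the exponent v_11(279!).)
v_11(279!) = 27

Legendre's formula: v_p(n!) = Σ_{k ≥ 1} ⌊n / p^k⌋. For p = 11, n = 279, the terms are:
  ⌊279/11^1⌋ = ⌊279/11⌋ = 25
  ⌊279/11^2⌋ = ⌊279/121⌋ = 2
(the next term ⌊279/11^3⌋ = 0, terminating the sum). Summing: v_11(279!) = 25 + 2 = 27.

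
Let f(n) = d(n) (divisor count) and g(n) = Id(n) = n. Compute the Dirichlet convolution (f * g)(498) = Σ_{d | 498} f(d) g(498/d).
(d * Id)(498) = 1700

Divisors of 498: [1, 2, 3, 6, 83, 166, 249, 498]. For each d | 498:
  d = 1: d(1) · Id(498/1) = 1 · 498 = 498
  d = 2: d(2) · Id(498/2) = 2 · 249 = 498
  d = 3: d(3) · Id(498/3) = 2 · 166 = 332
  d = 6: d(6) · Id(498/6) = 4 · 83 = 332
  d = 83: d(83) · Id(498/83) = 2 · 6 = 12
  d = 166: d(166) · Id(498/166) = 4 · 3 = 12
  d = 249: d(249) · Id(498/249) = 4 · 2 = 8
  d = 498: d(498) · Id(498/498) = 8 · 1 = 8
Summing: (d * Id)(498) = 498 + 498 + 332 + 332 + 12 + 12 + 8 + 8 = 1700.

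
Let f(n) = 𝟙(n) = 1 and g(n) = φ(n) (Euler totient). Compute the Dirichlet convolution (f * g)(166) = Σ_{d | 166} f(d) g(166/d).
(𝟙 * φ)(166) = 166

Divisors of 166: [1, 2, 83, 166]. For each d | 166:
  d = 1: 𝟙(1) · φ(166/1) = 1 · 82 = 82
  d = 2: 𝟙(2) · φ(166/2) = 1 · 82 = 82
  d = 83: 𝟙(83) · φ(166/83) = 1 · 1 = 1
  d = 166: 𝟙(166) · φ(166/166) = 1 · 1 = 1
Summing: (𝟙 * φ)(166) = 82 + 82 + 1 + 1 = 166.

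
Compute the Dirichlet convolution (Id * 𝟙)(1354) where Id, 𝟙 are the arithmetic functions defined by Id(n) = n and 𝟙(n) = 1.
(Id * 𝟙)(1354) = 2034

Divisors of 1354: [1, 2, 677, 1354]. For each d | 1354:
  d = 1: Id(1) · 𝟙(1354/1) = 1 · 1 = 1
  d = 2: Id(2) · 𝟙(1354/2) = 2 · 1 = 2
  d = 677: Id(677) · 𝟙(1354/677) = 677 · 1 = 677
  d = 1354: Id(1354) · 𝟙(1354/1354) = 1354 · 1 = 1354
Summing: (Id * 𝟙)(1354) = 1 + 2 + 677 + 1354 = 2034.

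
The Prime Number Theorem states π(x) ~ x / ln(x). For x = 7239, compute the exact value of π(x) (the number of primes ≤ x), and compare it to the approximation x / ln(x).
π(7239) = 925;  x/ln(x) ≈ 814.54;  relative error ≈ 11.94%.

Directly count primes up to 7239: π(7239) = 925. The PNT approximation gives 7239/ln(7239) ≈ 7239/8.88724 ≈ 814.54. Relative error (π(x) − x/ln(x)) / π(x) ≈ 11.94%; the approximation is known to undercount slightly (Li(x) is a better estimate).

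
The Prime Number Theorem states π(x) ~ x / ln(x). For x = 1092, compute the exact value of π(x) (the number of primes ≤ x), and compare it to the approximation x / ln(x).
π(1092) = 182;  x/ln(x) ≈ 156.09;  relative error ≈ 14.23%.

Directly count primes up to 1092: π(1092) = 182. The PNT approximation gives 1092/ln(1092) ≈ 1092/6.99577 ≈ 156.09. Relative error (π(x) − x/ln(x)) / π(x) ≈ 14.23%; the approximation is known to undercount slightly (Li(x) is a better estimate).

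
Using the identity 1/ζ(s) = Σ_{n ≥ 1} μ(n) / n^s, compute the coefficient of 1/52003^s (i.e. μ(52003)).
μ(52003) = 1

Factor n = 52003 = 7 · 17 · 19 · 23. μ(n) = 0 if any exponent ≥ 2 (not squarefree); otherwise μ(n) = (−1)^{ω(n)} where ω(n) is the number of distinct prime factors. Applying: μ(52003) = 1.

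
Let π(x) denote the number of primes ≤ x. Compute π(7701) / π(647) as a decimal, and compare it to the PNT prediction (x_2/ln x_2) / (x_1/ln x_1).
π(7701)/π(647) = 977/118 ≈ 8.2797;  PNT prediction ≈ 8.6085.

π(647) = 118 and π(7701) = 977, so π(7701)/π(647) ≈ 8.2797. The PNT-predicted ratio is (7701/ln(7701)) / (647/ln(647)) ≈ 8.6085. The two agree to within a few percent, as expected.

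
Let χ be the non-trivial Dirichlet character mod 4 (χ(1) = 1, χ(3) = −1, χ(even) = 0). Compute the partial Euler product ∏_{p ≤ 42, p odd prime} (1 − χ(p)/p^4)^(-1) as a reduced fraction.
∏ = 432087862418865343553833546534281744421/436917989841417958707951316628574044160

The odd primes p ≤ 42 are [3, 5, 7, 11, 13, 17, 19, 23, 29, 31, 37, 41]. For each, χ(p) = 1 if p ≡ 1 mod 4, χ(p) = −1 if p ≡ 3 mod 4. Taking (1 − χ(p)/p^4)^(-1) = p^4/(p^4 − χ(p)): (1 − (-1)/3^4)^(-1) · (1 − (1)/5^4)^(-1) · (1 − (-1)/7^4)^(-1) · (1 − (-1)/11^4)^(-1) · (1 − (1)/13^4)^(-1) · (1 − (1)/17^4)^(-1) · (1 − (-1)/19^4)^(-1) · (1 − (-1)/23^4)^(-1) · (1 − (1)/29^4)^(-1) · (1 − (-1)/31^4)^(-1) · (1 − (1)/37^4)^(-1) · (1 − (1)/41^4)^(-1) = 432087862418865343553833546534281744421/436917989841417958707951316628574044160.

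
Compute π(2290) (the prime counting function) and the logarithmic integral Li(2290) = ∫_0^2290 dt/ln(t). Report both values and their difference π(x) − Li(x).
π(2290) = 340;  Li(2290) ≈ 352.62;  π(x) − Li(x) ≈ -12.62.

Direct count of primes ≤ 2290 gives π(2290) = 340. Numerical evaluation of the logarithmic integral gives Li(2290) ≈ 352.62. The difference π(x) − Li(x) ≈ -12.62 is typically negative for small/moderate x (Li(x) overestimates), though Littlewood's theorem shows this sign changes infinitely often.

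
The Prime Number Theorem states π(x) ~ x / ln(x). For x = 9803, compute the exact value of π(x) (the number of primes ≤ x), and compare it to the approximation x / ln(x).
π(9803) = 1209;  x/ln(x) ≈ 1066.65;  relative error ≈ 11.77%.

Directly count primes up to 9803: π(9803) = 1209. The PNT approximation gives 9803/ln(9803) ≈ 9803/9.19044 ≈ 1066.65. Relative error (π(x) − x/ln(x)) / π(x) ≈ 11.77%; the approximation is known to undercount slightly (Li(x) is a better estimate).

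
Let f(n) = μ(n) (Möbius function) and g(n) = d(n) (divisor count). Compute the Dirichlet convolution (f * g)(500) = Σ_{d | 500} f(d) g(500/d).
(μ * d)(500) = 1

Divisors of 500: [1, 2, 4, 5, 10, 20, 25, 50, 100, 125, 250, 500]. For each d | 500:
  d = 1: μ(1) · d(500/1) = 1 · 12 = 12
  d = 2: μ(2) · d(500/2) = -1 · 8 = -8
  d = 4: μ(4) · d(500/4) = 0 · 4 = 0
  d = 5: μ(5) · d(500/5) = -1 · 9 = -9
  d = 10: μ(10) · d(500/10) = 1 · 6 = 6
  d = 20: μ(20) · d(500/20) = 0 · 3 = 0
  d = 25: μ(25) · d(500/25) = 0 · 6 = 0
  d = 50: μ(50) · d(500/50) = 0 · 4 = 0
  d = 100: μ(100) · d(500/100) = 0 · 2 = 0
  d = 125: μ(125) · d(500/125) = 0 · 3 = 0
  d = 250: μ(250) · d(500/250) = 0 · 2 = 0
  d = 500: μ(500) · d(500/500) = 0 · 1 = 0
Summing: (μ * d)(500) = 12 + -8 + 0 + -9 + 6 + 0 + 0 + 0 + 0 + 0 + 0 + 0 = 1.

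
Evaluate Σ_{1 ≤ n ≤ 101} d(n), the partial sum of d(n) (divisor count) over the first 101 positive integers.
Σ_{n ≤ 101} d(n) = 484

Compute d(n) for each 1 ≤ n ≤ 101: d(1) = 1, d(2) = 2, d(3) = 2, d(4) = 3, d(5) = 2, d(6) = 4, d(7) = 2, d(8) = 4, d(9) = 3, d(10) = 4, d(11) = 2, d(12) = 6, d(13) = 2, d(14) = 4, d(15) = 4, d(16) = 5, d(17) = 2, d(18) = 6, d(19) = 2, d(20) = 6, d(21) = 4, d(22) = 4, d(23) = 2, d(24) = 8, d(25) = 3, d(26) = 4, d(27) = 4, d(28) = 6, d(29) = 2, d(30) = 8, d(31) = 2, d(32) = 6, d(33) = 4, d(34) = 4, d(35) = 4, d(36) = 9, d(37) = 2, d(38) = 4, d(39) = 4, d(40) = 8, d(41) = 2, d(42) = 8, d(43) = 2, d(44) = 6, d(45) = 6, d(46) = 4, d(47) = 2, d(48) = 10, d(49) = 3, d(50) = 6, d(51) = 4, d(52) = 6, d(53) = 2, d(54) = 8, d(55) = 4, d(56) = 8, d(57) = 4, d(58) = 4, d(59) = 2, d(60) = 12, d(61) = 2, d(62) = 4, d(63) = 6, d(64) = 7, d(65) = 4, d(66) = 8, d(67) = 2, d(68) = 6, d(69) = 4, d(70) = 8, d(71) = 2, d(72) = 12, d(73) = 2, d(74) = 4, d(75) = 6, d(76) = 6, d(77) = 4, d(78) = 8, d(79) = 2, d(80) = 10, d(81) = 5, d(82) = 4, d(83) = 2, d(84) = 12, d(85) = 4, d(86) = 4, d(87) = 4, d(88) = 8, d(89) = 2, d(90) = 12, d(91) = 4, d(92) = 6, d(93) = 4, d(94) = 4, d(95) = 4, d(96) = 12, d(97) = 2, d(98) = 6, d(99) = 6, d(100) = 9, d(101) = 2. Summing all 101 values: 484. (Dirichlet's divisor formula: Σ_{n ≤ x} d(n) = x ln(x) + (2γ − 1) x + O(√x). For x = 101, the asymptotic estimate is ≈ 481.72.)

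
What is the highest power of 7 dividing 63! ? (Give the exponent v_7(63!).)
v_7(63!) = 10

Legendre's formula: v_p(n!) = Σ_{k ≥ 1} ⌊n / p^k⌋. For p = 7, n = 63, the terms are:
  ⌊63/7^1⌋ = ⌊63/7⌋ = 9
  ⌊63/7^2⌋ = ⌊63/49⌋ = 1
(the next term ⌊63/7^3⌋ = 0, terminating the sum). Summing: v_7(63!) = 9 + 1 = 10.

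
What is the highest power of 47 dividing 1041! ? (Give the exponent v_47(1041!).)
v_47(1041!) = 22

Legendre's formula: v_p(n!) = Σ_{k ≥ 1} ⌊n / p^k⌋. For p = 47, n = 1041, the terms are:
  ⌊1041/47^1⌋ = ⌊1041/47⌋ = 22
(the next term ⌊1041/47^2⌋ = 0, terminating the sum). Summing: v_47(1041!) = 22 = 22.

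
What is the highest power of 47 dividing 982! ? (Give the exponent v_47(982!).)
v_47(982!) = 20

Legendre's formula: v_p(n!) = Σ_{k ≥ 1} ⌊n / p^k⌋. For p = 47, n = 982, the terms are:
  ⌊982/47^1⌋ = ⌊982/47⌋ = 20
(the next term ⌊982/47^2⌋ = 0, terminating the sum). Summing: v_47(982!) = 20 = 20.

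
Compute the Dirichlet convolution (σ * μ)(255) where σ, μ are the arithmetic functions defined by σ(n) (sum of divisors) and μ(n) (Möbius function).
(σ * μ)(255) = 255

Divisors of 255: [1, 3, 5, 15, 17, 51, 85, 255]. For each d | 255:
  d = 1: σ(1) · μ(255/1) = 1 · -1 = -1
  d = 3: σ(3) · μ(255/3) = 4 · 1 = 4
  d = 5: σ(5) · μ(255/5) = 6 · 1 = 6
  d = 15: σ(15) · μ(255/15) = 24 · -1 = -24
  d = 17: σ(17) · μ(255/17) = 18 · 1 = 18
  d = 51: σ(51) · μ(255/51) = 72 · -1 = -72
  d = 85: σ(85) · μ(255/85) = 108 · -1 = -108
  d = 255: σ(255) · μ(255/255) = 432 · 1 = 432
Summing: (σ * μ)(255) = -1 + 4 + 6 + -24 + 18 + -72 + -108 + 432 = 255.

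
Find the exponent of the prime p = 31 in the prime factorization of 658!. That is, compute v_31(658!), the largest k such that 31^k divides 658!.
v_31(658!) = 21

Legendre's formula: v_p(n!) = Σ_{k ≥ 1} ⌊n / p^k⌋. For p = 31, n = 658, the terms are:
  ⌊658/31^1⌋ = ⌊658/31⌋ = 21
(the next term ⌊658/31^2⌋ = 0, terminating the sum). Summing: v_31(658!) = 21 = 21.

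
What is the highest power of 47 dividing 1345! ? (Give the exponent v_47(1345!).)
v_47(1345!) = 28

Legendre's formula: v_p(n!) = Σ_{k ≥ 1} ⌊n / p^k⌋. For p = 47, n = 1345, the terms are:
  ⌊1345/47^1⌋ = ⌊1345/47⌋ = 28
(the next term ⌊1345/47^2⌋ = 0, terminating the sum). Summing: v_47(1345!) = 28 = 28.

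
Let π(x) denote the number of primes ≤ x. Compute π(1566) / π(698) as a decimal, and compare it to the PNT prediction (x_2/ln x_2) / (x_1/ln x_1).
π(1566)/π(698) = 246/125 ≈ 1.9680;  PNT prediction ≈ 1.9971.

π(698) = 125 and π(1566) = 246, so π(1566)/π(698) ≈ 1.9680. The PNT-predicted ratio is (1566/ln(1566)) / (698/ln(698)) ≈ 1.9971. The two agree to within a few percent, as expected.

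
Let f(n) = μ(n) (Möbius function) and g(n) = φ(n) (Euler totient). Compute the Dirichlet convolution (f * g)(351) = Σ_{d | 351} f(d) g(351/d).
(μ * φ)(351) = 132

Divisors of 351: [1, 3, 9, 13, 27, 39, 117, 351]. For each d | 351:
  d = 1: μ(1) · φ(351/1) = 1 · 216 = 216
  d = 3: μ(3) · φ(351/3) = -1 · 72 = -72
  d = 9: μ(9) · φ(351/9) = 0 · 24 = 0
  d = 13: μ(13) · φ(351/13) = -1 · 18 = -18
  d = 27: μ(27) · φ(351/27) = 0 · 12 = 0
  d = 39: μ(39) · φ(351/39) = 1 · 6 = 6
  d = 117: μ(117) · φ(351/117) = 0 · 2 = 0
  d = 351: μ(351) · φ(351/351) = 0 · 1 = 0
Summing: (μ * φ)(351) = 216 + -72 + 0 + -18 + 0 + 6 + 0 + 0 = 132.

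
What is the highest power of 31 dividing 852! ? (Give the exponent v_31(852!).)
v_31(852!) = 27

Legendre's formula: v_p(n!) = Σ_{k ≥ 1} ⌊n / p^k⌋. For p = 31, n = 852, the terms are:
  ⌊852/31^1⌋ = ⌊852/31⌋ = 27
(the next term ⌊852/31^2⌋ = 0, terminating the sum). Summing: v_31(852!) = 27 = 27.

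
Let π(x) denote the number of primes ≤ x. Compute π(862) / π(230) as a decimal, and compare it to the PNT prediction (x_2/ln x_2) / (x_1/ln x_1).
π(862)/π(230) = 149/50 ≈ 2.9800;  PNT prediction ≈ 3.0153.

π(230) = 50 and π(862) = 149, so π(862)/π(230) ≈ 2.9800. The PNT-predicted ratio is (862/ln(862)) / (230/ln(230)) ≈ 3.0153. The two agree to within a few percent, as expected.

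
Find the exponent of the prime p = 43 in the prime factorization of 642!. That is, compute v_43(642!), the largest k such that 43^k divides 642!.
v_43(642!) = 14

Legendre's formula: v_p(n!) = Σ_{k ≥ 1} ⌊n / p^k⌋. For p = 43, n = 642, the terms are:
  ⌊642/43^1⌋ = ⌊642/43⌋ = 14
(the next term ⌊642/43^2⌋ = 0, terminating the sum). Summing: v_43(642!) = 14 = 14.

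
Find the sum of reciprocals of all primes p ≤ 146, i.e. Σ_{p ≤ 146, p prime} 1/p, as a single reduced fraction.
Σ 1/p = 18825509850919239131453102166593625244431364344421618363/10014646650599190067509233131649940057366334653200433090

π(146) = 34, so the primes ≤ 146 are [2, 3, 5, 7, 11, 13, 17, 19, 23, 29, 31, 37, 41, 43, 47, 53, 59, 61, 67, 71, 73, 79, 83, 89, 97, 101, 103, 107, 109, 113, 127, 131, 137, 139]. Summing 1/p over these primes: 18825509850919239131453102166593625244431364344421618363/10014646650599190067509233131649940057366334653200433090 ≈ 1.8798. Mertens estimate ln ln(146) + 0.2615 ≈ 1.8677.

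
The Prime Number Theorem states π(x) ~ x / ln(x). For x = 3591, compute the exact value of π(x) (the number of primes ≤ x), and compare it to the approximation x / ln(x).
π(3591) = 502;  x/ln(x) ≈ 438.67;  relative error ≈ 12.62%.

Directly count primes up to 3591: π(3591) = 502. The PNT approximation gives 3591/ln(3591) ≈ 3591/8.18619 ≈ 438.67. Relative error (π(x) − x/ln(x)) / π(x) ≈ 12.62%; the approximation is known to undercount slightly (Li(x) is a better estimate).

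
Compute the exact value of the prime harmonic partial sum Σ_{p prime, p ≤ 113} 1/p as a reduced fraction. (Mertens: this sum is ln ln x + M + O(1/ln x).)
Σ 1/p = 58472171373748331322981543916880425472323867753/31610054640417607788145206291543662493274686990

π(113) = 30, so the primes ≤ 113 are [2, 3, 5, 7, 11, 13, 17, 19, 23, 29, 31, 37, 41, 43, 47, 53, 59, 61, 67, 71, 73, 79, 83, 89, 97, 101, 103, 107, 109, 113]. Summing 1/p over these primes: 58472171373748331322981543916880425472323867753/31610054640417607788145206291543662493274686990 ≈ 1.8498. Mertens estimate ln ln(113) + 0.2615 ≈ 1.8149.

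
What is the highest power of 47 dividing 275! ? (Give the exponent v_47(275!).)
v_47(275!) = 5

Legendre's formula: v_p(n!) = Σ_{k ≥ 1} ⌊n / p^k⌋. For p = 47, n = 275, the terms are:
  ⌊275/47^1⌋ = ⌊275/47⌋ = 5
(the next term ⌊275/47^2⌋ = 0, terminating the sum). Summing: v_47(275!) = 5 = 5.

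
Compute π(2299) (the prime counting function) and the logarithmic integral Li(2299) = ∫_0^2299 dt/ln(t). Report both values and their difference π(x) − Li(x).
π(2299) = 342;  Li(2299) ≈ 353.78;  π(x) − Li(x) ≈ -11.78.

Direct count of primes ≤ 2299 gives π(2299) = 342. Numerical evaluation of the logarithmic integral gives Li(2299) ≈ 353.78. The difference π(x) − Li(x) ≈ -11.78 is typically negative for small/moderate x (Li(x) overestimates), though Littlewood's theorem shows this sign changes infinitely often.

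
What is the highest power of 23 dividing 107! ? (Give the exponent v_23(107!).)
v_23(107!) = 4

Legendre's formula: v_p(n!) = Σ_{k ≥ 1} ⌊n / p^k⌋. For p = 23, n = 107, the terms are:
  ⌊107/23^1⌋ = ⌊107/23⌋ = 4
(the next term ⌊107/23^2⌋ = 0, terminating the sum). Summing: v_23(107!) = 4 = 4.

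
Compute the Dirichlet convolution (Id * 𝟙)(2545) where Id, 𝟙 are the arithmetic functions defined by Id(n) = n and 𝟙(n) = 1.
(Id * 𝟙)(2545) = 3060

Divisors of 2545: [1, 5, 509, 2545]. For each d | 2545:
  d = 1: Id(1) · 𝟙(2545/1) = 1 · 1 = 1
  d = 5: Id(5) · 𝟙(2545/5) = 5 · 1 = 5
  d = 509: Id(509) · 𝟙(2545/509) = 509 · 1 = 509
  d = 2545: Id(2545) · 𝟙(2545/2545) = 2545 · 1 = 2545
Summing: (Id * 𝟙)(2545) = 1 + 5 + 509 + 2545 = 3060.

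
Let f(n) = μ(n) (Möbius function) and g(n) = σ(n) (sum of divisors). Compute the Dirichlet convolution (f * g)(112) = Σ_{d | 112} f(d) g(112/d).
(μ * σ)(112) = 112

Divisors of 112: [1, 2, 4, 7, 8, 14, 16, 28, 56, 112]. For each d | 112:
  d = 1: μ(1) · σ(112/1) = 1 · 248 = 248
  d = 2: μ(2) · σ(112/2) = -1 · 120 = -120
  d = 4: μ(4) · σ(112/4) = 0 · 56 = 0
  d = 7: μ(7) · σ(112/7) = -1 · 31 = -31
  d = 8: μ(8) · σ(112/8) = 0 · 24 = 0
  d = 14: μ(14) · σ(112/14) = 1 · 15 = 15
  d = 16: μ(16) · σ(112/16) = 0 · 8 = 0
  d = 28: μ(28) · σ(112/28) = 0 · 7 = 0
  d = 56: μ(56) · σ(112/56) = 0 · 3 = 0
  d = 112: μ(112) · σ(112/112) = 0 · 1 = 0
Summing: (μ * σ)(112) = 248 + -120 + 0 + -31 + 0 + 15 + 0 + 0 + 0 + 0 = 112.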